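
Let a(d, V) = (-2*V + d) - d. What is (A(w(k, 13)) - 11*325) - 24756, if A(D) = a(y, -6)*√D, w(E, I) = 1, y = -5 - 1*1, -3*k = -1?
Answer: -28319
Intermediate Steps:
k = ⅓ (k = -⅓*(-1) = ⅓ ≈ 0.33333)
y = -6 (y = -5 - 1 = -6)
a(d, V) = -2*V (a(d, V) = (d - 2*V) - d = -2*V)
A(D) = 12*√D (A(D) = (-2*(-6))*√D = 12*√D)
(A(w(k, 13)) - 11*325) - 24756 = (12*√1 - 11*325) - 24756 = (12*1 - 3575) - 24756 = (12 - 3575) - 24756 = -3563 - 24756 = -28319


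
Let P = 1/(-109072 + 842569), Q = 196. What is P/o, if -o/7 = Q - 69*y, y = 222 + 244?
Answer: 1/164087679882 ≈ 6.0943e-12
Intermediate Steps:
y = 466
P = 1/733497 ≈ 1.3633e-6
o = 223706 (o = -7*(196 - 69*466) = -7*(196 - 32154) = -7*(-31958) = 223706)
P/o = (1/733497)/223706 = (1/733497)*(1/223706) = 1/164087679882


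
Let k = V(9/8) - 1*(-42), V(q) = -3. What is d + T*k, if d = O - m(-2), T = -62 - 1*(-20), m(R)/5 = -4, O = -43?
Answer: -1661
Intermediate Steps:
m(R) = -20 (m(R) = 5*(-4) = -20)
T = -42 (T = -62 + 20 = -42)
k = 39 (k = -3 - 1*(-42) = -3 + 42 = 39)
d = -23 (d = -43 - 1*(-20) = -43 + 20 = -23)
d + T*k = -23 - 42*39 = -23 - 1638 = -1661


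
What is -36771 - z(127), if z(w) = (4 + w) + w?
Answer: -37029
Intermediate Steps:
z(w) = 4 + 2*w
-36771 - z(127) = -36771 - (4 + 2*127) = -36771 - (4 + 254) = -36771 - 1*258 = -36771 - 258 = -37029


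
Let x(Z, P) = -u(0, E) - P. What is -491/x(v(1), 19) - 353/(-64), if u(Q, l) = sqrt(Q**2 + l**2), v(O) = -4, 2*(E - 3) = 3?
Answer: 79439/3008 ≈ 26.409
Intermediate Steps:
E = 9/2 (E = 3 + (1/2)*3 = 3 + 3/2 = 9/2 ≈ 4.5000)
x(Z, P) = -9/2 - P (x(Z, P) = -sqrt(0**2 + (9/2)**2) - P = -sqrt(0 + 81/4) - P = -sqrt(81/4) - P = -1*9/2 - P = -9/2 - P)
-491/x(v(1), 19) - 353/(-64) = -491/(-9/2 - 1*19) - 353/(-64) = -491/(-9/2 - 19) - 353*(-1/64) = -491/(-47/2) + 353/64 = -491*(-2/47) + 353/64 = 982/47 + 353/64 = 79439/3008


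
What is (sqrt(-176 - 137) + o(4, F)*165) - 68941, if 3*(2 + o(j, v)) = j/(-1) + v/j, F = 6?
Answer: -138817/2 + I*sqrt(313) ≈ -69409.0 + 17.692*I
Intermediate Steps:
o(j, v) = -2 - j/3 + v/(3*j) (o(j, v) = -2 + (j/(-1) + v/j)/3 = -2 + (j*(-1) + v/j)/3 = -2 + (-j + v/j)/3 = -2 + (-j/3 + v/(3*j)) = -2 - j/3 + v/(3*j))
(sqrt(-176 - 137) + o(4, F)*165) - 68941 = (sqrt(-176 - 137) + ((1/3)*(6 - 1*4*(6 + 4))/4)*165) - 68941 = (sqrt(-313) + ((1/3)*(1/4)*(6 - 1*4*10))*165) - 68941 = (I*sqrt(313) + ((1/3)*(1/4)*(6 - 40))*165) - 68941 = (I*sqrt(313) + ((1/3)*(1/4)*(-34))*165) - 68941 = (I*sqrt(313) - 17/6*165) - 68941 = (I*sqrt(313) - 935/2) - 68941 = (-935/2 + I*sqrt(313)) - 68941 = -138817/2 + I*sqrt(313)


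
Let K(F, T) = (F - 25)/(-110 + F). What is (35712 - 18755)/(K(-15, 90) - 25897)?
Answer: -423925/647417 ≈ -0.65479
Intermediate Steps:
K(F, T) = (-25 + F)/(-110 + F)
(35712 - 18755)/(K(-15, 90) - 25897) = (35712 - 18755)/((-25 - 15)/(-110 - 15) - 25897) = 16957/(-40/(-125) - 25897) = 16957/(-1/125*(-40) - 25897) = 16957/(8/25 - 25897) = 16957/(-647417/25) = 16957*(-25/647417) = -423925/647417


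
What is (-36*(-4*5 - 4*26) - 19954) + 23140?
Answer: 7650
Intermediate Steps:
(-36*(-4*5 - 4*26) - 19954) + 23140 = (-36*(-20 - 104) - 19954) + 23140 = (-36*(-124) - 19954) + 23140 = (4464 - 19954) + 23140 = -15490 + 23140 = 7650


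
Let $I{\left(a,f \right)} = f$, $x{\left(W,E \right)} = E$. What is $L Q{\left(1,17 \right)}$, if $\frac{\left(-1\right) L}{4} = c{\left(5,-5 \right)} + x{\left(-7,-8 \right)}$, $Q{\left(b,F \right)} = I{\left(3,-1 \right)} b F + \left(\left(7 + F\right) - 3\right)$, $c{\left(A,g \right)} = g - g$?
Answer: $128$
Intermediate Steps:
$c{\left(A,g \right)} = 0$
$Q{\left(b,F \right)} = 4 + F - F b$ ($Q{\left(b,F \right)} = - b F + \left(\left(7 + F\right) - 3\right) = - F b + \left(4 + F\right) = 4 + F - F b$)
$L = 32$ ($L = - 4 \left(0 - 8\right) = \left(-4\right) \left(-8\right) = 32$)
$L Q{\left(1,17 \right)} = 32 \left(4 + 17 - 17 \cdot 1\right) = 32 \left(4 + 17 - 17\right) = 32 \cdot 4 = 128$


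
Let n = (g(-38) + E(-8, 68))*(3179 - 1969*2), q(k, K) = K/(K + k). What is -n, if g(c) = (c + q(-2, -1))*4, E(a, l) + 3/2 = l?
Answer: -127765/2 ≈ -63883.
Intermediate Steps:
E(a, l) = -3/2 + l
g(c) = 4/3 + 4*c (g(c) = (c - 1/(-1 - 2))*4 = (c - 1/(-3))*4 = (c - 1*(-1/3))*4 = (c + 1/3)*4 = (1/3 + c)*4 = 4/3 + 4*c)
n = 127765/2 (n = ((4/3 + 4*(-38)) + (-3/2 + 68))*(3179 - 1969*2) = ((4/3 - 152) + 133/2)*(3179 - 3938) = (-452/3 + 133/2)*(-759) = -505/6*(-759) = 127765/2 ≈ 63883.)
-n = -1*127765/2 = -127765/2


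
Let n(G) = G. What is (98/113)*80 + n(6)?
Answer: 8518/113 ≈ 75.380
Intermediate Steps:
(98/113)*80 + n(6) = (98/113)*80 + 6 = 7840/113 + 6 = 8518/113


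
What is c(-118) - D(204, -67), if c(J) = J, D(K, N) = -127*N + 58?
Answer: -8685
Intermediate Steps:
D(K, N) = 58 - 127*N
c(-118) - D(204, -67) = -118 - (58 - 127*(-67)) = -118 - (58 + 8509) = -118 - 1*8567 = -118 - 8567 = -8685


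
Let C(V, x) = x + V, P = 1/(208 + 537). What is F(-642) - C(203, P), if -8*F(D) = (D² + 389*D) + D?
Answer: -15217371/745 ≈ -20426.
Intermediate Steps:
P = 1/745 ≈ 0.0013423
F(D) = -195*D/4 - D²/8 (F(D) = -((D² + 389*D) + D)/8 = -(D² + 390*D)/8 = -195*D/4 - D²/8)
C(V, x) = V + x
F(-642) - C(203, P) = -⅛*(-642)*(390 - 642) - (203 + 1/745) = -⅛*(-642)*(-252) - 1*151236/745 = -20223 - 151236/745 = -15217371/745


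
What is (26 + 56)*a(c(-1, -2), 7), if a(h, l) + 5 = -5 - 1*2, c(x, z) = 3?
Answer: -984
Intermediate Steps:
a(h, l) = -12 (a(h, l) = -5 + (-5 - 1*2) = -5 + (-5 - 2) = -5 - 7 = -12)
(26 + 56)*a(c(-1, -2), 7) = (26 + 56)*(-12) = 82*(-12) = -984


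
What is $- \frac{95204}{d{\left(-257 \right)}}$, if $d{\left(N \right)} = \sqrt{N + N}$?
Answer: $\frac{47602 i \sqrt{514}}{257} \approx 4199.3 i$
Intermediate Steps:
$d{\left(N \right)} = \sqrt{2} \sqrt{N}$ ($d{\left(N \right)} = \sqrt{2 N} = \sqrt{2} \sqrt{N}$)
$- \frac{95204}{d{\left(-257 \right)}} = - \frac{95204}{\sqrt{2} \sqrt{-257}} = - \frac{95204}{\sqrt{2} i \sqrt{257}} = - \frac{95204}{i \sqrt{514}} = - 95204 \left(- \frac{i \sqrt{514}}{514}\right) = \frac{47602 i \sqrt{514}}{257}$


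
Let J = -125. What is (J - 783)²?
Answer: 824464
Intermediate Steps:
(J - 783)² = (-125 - 783)² = (-908)² = 824464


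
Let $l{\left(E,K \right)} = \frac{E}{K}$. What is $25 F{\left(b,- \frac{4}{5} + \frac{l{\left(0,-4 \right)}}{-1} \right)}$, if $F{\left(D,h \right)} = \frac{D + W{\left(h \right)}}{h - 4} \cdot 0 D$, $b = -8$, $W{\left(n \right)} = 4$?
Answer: $0$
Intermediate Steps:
$F{\left(D,h \right)} = 0$ ($F{\left(D,h \right)} = \frac{D + 4}{h - 4} \cdot 0 D = \frac{4 + D}{-4 + h} 0 D = 0 D = 0$)
$25 F{\left(b,- \frac{4}{5} + \frac{l{\left(0,-4 \right)}}{-1} \right)} = 25 \cdot 0 = 0$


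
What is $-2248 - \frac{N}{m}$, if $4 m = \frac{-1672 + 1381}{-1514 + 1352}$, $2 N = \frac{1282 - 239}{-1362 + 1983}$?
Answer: $- \frac{5019460}{2231} \approx -2249.9$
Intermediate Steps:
$N = \frac{1043}{1242}$ ($N = \frac{\left(1282 - 239\right) \frac{1}{-1362 + 1983}}{2} = \frac{1043 \cdot \frac{1}{621}}{2} = \frac{1}{2} \cdot \frac{1043}{621} = \frac{1043}{1242} \approx 0.83977$)
$m = \frac{97}{216}$ ($m = \frac{\left(-1672 + 1381\right) \frac{1}{-1514 + 1352}}{4} = \frac{\left(-291\right) \frac{1}{-162}}{4} = \frac{\left(-291\right) \left(- \frac{1}{162}\right)}{4} = \frac{1}{4} \cdot \frac{97}{54} = \frac{97}{216} \approx 0.44907$)
$-2248 - \frac{N}{m} = -2248 - \frac{1043}{1242 \cdot \frac{97}{216}} = -2248 - \frac{1043}{1242} \cdot \frac{216}{97} = -2248 - \frac{4172}{2231} = - \frac{5019460}{2231}$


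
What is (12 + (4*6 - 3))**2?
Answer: 1089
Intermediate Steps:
(12 + (4*6 - 3))**2 = (12 + (24 - 3))**2 = (12 + 21)**2 = 33**2 = 1089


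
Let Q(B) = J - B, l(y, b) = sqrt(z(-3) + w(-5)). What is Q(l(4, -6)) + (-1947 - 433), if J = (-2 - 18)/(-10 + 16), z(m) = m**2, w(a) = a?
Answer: -7156/3 ≈ -2385.3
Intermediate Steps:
l(y, b) = 2 (l(y, b) = sqrt((-3)**2 - 5) = sqrt(9 - 5) = sqrt(4) = 2)
J = -10/3 (J = -20/6 = -20*1/6 = -10/3 ≈ -3.3333)
Q(B) = -10/3 - B
Q(l(4, -6)) + (-1947 - 433) = (-10/3 - 1*2) + (-1947 - 433) = (-10/3 - 2) - 2380 = -16/3 - 2380 = -7156/3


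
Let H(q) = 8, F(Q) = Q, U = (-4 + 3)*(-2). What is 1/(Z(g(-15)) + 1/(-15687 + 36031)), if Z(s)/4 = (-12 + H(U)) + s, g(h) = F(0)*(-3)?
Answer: -20344/325503 ≈ -0.062500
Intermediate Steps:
U = 2 (U = -1*(-2) = 2)
g(h) = 0 (g(h) = 0*(-3) = 0)
Z(s) = -16 + 4*s (Z(s) = 4*((-12 + 8) + s) = 4*(-4 + s) = -16 + 4*s)
1/(Z(g(-15)) + 1/(-15687 + 36031)) = 1/((-16 + 4*0) + 1/(-15687 + 36031)) = 1/((-16 + 0) + 1/20344) = 1/(-16 + 1/20344) = 1/(-325503/20344) = -20344/325503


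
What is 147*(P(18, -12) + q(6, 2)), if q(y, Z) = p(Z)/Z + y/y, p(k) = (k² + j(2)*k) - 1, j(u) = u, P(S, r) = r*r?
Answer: 43659/2 ≈ 21830.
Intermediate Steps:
P(S, r) = r²
p(k) = -1 + k² + 2*k (p(k) = (k² + 2*k) - 1 = -1 + k² + 2*k)
q(y, Z) = 1 + (-1 + Z² + 2*Z)/Z (q(y, Z) = (-1 + Z² + 2*Z)/Z + y/y = (-1 + Z² + 2*Z)/Z + 1 = 1 + (-1 + Z² + 2*Z)/Z)
147*(P(18, -12) + q(6, 2)) = 147*((-12)² + (3 + 2 - 1/2)) = 147*(144 + (3 + 2 - 1*½)) = 147*(144 + (3 + 2 - ½)) = 147*(144 + 9/2) = 147*(297/2) = 43659/2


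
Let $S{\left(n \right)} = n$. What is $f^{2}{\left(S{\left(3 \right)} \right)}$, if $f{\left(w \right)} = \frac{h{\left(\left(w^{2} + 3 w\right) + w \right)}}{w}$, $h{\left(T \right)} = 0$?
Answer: $0$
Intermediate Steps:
$f{\left(w \right)} = 0$ ($f{\left(w \right)} = \frac{0}{w} = 0$)
$f^{2}{\left(S{\left(3 \right)} \right)} = 0^{2} = 0$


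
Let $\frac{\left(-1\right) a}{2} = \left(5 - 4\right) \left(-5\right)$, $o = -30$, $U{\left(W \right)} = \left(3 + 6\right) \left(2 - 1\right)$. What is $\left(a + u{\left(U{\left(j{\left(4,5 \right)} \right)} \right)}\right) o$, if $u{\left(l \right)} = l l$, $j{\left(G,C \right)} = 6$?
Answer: $-2730$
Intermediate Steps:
$U{\left(W \right)} = 9$ ($U{\left(W \right)} = 9 \cdot 1 = 9$)
$u{\left(l \right)} = l^{2}$
$a = 10$ ($a = - 2 \left(5 - 4\right) \left(-5\right) = - 2 \cdot 1 \left(-5\right) = \left(-2\right) \left(-5\right) = 10$)
$\left(a + u{\left(U{\left(j{\left(4,5 \right)} \right)} \right)}\right) o = \left(10 + 9^{2}\right) \left(-30\right) = \left(10 + 81\right) \left(-30\right) = 91 \left(-30\right) = -2730$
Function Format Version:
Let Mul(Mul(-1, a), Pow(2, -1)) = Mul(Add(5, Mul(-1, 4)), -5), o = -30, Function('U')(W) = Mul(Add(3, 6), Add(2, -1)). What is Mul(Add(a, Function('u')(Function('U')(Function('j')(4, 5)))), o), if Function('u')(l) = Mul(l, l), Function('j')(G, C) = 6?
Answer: -2730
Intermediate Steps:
Function('U')(W) = 9 (Function('U')(W) = Mul(9, 1) = 9)
Function('u')(l) = Pow(l, 2)
a = 10 (a = Mul(-2, Mul(Add(5, Mul(-1, 4)), -5)) = Mul(-2, Mul(Add(5, -4), -5)) = Mul(-2, Mul(1, -5)) = Mul(-2, -5) = 10)
Mul(Add(a, Function('u')(Function('U')(Function('j')(4, 5)))), o) = Mul(Add(10, Pow(9, 2)), -30) = Mul(Add(10, 81), -30) = Mul(91, -30) = -2730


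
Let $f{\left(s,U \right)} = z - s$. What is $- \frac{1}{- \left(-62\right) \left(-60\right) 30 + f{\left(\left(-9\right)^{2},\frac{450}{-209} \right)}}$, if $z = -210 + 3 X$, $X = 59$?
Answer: $\frac{1}{111714} \approx 8.9514 \cdot 10^{-6}$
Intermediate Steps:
$z = -33$ ($z = -210 + 3 \cdot 59 = -210 + 177 = -33$)
$f{\left(s,U \right)} = -33 - s$
$- \frac{1}{- \left(-62\right) \left(-60\right) 30 + f{\left(\left(-9\right)^{2},\frac{450}{-209} \right)}} = - \frac{1}{- \left(-62\right) \left(-60\right) 30 - 114} = - \frac{1}{- 3720 \cdot 30 - 114} = - \frac{1}{\left(-1\right) 111600 - 114} = - \frac{1}{-111600 - 114} = - \frac{1}{-111714} = \left(-1\right) \left(- \frac{1}{111714}\right) = \frac{1}{111714}$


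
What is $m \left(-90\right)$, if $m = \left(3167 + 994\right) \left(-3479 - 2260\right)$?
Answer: $2149198110$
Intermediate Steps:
$m = -23879979$ ($m = 4161 \left(-5739\right) = -23879979$)
$m \left(-90\right) = \left(-23879979\right) \left(-90\right) = 2149198110$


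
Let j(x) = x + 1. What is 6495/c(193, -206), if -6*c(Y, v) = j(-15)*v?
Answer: -19485/1442 ≈ -13.512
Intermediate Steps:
j(x) = 1 + x
c(Y, v) = 7*v/3 (c(Y, v) = -(1 - 15)*v/6 = -(-7)*v/3 = 7*v/3)
6495/c(193, -206) = 6495/(((7/3)*(-206))) = 6495/(-1442/3) = 6495*(-3/1442) = -19485/1442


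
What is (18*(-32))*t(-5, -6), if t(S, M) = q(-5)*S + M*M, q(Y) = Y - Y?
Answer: -20736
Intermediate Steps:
q(Y) = 0
t(S, M) = M² (t(S, M) = 0*S + M*M = 0 + M² = M²)
(18*(-32))*t(-5, -6) = (18*(-32))*(-6)² = -576*36 = -20736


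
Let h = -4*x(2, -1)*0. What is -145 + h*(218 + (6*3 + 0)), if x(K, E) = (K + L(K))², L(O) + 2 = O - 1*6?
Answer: -145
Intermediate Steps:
L(O) = -8 + O (L(O) = -2 + (O - 1*6) = -2 + (O - 6) = -2 + (-6 + O) = -8 + O)
x(K, E) = (-8 + 2*K)² (x(K, E) = (K + (-8 + K))² = (-8 + 2*K)²)
h = 0 (h = -16*(-4 + 2)²*0 = -16*(-2)²*0 = -16*4*0 = -4*16*0 = -64*0 = 0)
-145 + h*(218 + (6*3 + 0)) = -145 + 0*(218 + (6*3 + 0)) = -145 + 0*(218 + (18 + 0)) = -145 + 0*(218 + 18) = -145 + 0*236 = -145 + 0 = -145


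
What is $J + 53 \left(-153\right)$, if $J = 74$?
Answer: $-8035$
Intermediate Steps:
$J + 53 \left(-153\right) = 74 + 53 \left(-153\right) = 74 - 8109 = -8035$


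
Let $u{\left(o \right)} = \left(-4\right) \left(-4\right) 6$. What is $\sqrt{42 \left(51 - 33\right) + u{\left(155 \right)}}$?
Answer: $2 \sqrt{213} \approx 29.189$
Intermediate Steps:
$u{\left(o \right)} = 96$ ($u{\left(o \right)} = 16 \cdot 6 = 96$)
$\sqrt{42 \left(51 - 33\right) + u{\left(155 \right)}} = \sqrt{42 \left(51 - 33\right) + 96} = \sqrt{42 \cdot 18 + 96} = \sqrt{756 + 96} = \sqrt{852} = 2 \sqrt{213}$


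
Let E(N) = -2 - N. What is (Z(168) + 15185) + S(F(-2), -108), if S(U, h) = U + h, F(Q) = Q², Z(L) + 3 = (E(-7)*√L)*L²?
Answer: 15078 + 282240*√42 ≈ 1.8442e+6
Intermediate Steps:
Z(L) = -3 + 5*L^(5/2) (Z(L) = -3 + ((-2 - 1*(-7))*√L)*L² = -3 + ((-2 + 7)*√L)*L² = -3 + (5*√L)*L² = -3 + 5*L^(5/2))
(Z(168) + 15185) + S(F(-2), -108) = ((-3 + 5*168^(5/2)) + 15185) + ((-2)² - 108) = ((-3 + 5*(56448*√42)) + 15185) + (4 - 108) = ((-3 + 282240*√42) + 15185) - 104 = (15182 + 282240*√42) - 104 = 15078 + 282240*√42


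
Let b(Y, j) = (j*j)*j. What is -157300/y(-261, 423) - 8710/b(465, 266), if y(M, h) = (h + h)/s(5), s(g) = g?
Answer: -3700699843165/3980661804 ≈ -929.67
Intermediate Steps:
y(M, h) = 2*h/5 (y(M, h) = (h + h)/5 = (2*h)*(⅕) = 2*h/5)
b(Y, j) = j³ (b(Y, j) = j²*j = j³)
-157300/y(-261, 423) - 8710/b(465, 266) = -157300/((⅖)*423) - 8710/(266³) = -157300/846/5 - 8710/18821096 = -157300*5/846 - 8710*1/18821096 = -393250/423 - 4355/9410548 = -3700699843165/3980661804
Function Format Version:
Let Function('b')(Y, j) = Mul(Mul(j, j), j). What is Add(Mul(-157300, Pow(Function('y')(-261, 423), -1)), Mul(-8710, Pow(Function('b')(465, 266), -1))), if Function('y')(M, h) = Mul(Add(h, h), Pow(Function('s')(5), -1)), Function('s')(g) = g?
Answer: Rational(-3700699843165, 3980661804) ≈ -929.67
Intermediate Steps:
Function('y')(M, h) = Mul(Rational(2, 5), h) (Function('y')(M, h) = Mul(Add(h, h), Pow(5, -1)) = Mul(Mul(2, h), Rational(1, 5)) = Mul(Rational(2, 5), h))
Function('b')(Y, j) = Pow(j, 3) (Function('b')(Y, j) = Mul(Pow(j, 2), j) = Pow(j, 3))
Add(Mul(-157300, Pow(Function('y')(-261, 423), -1)), Mul(-8710, Pow(Function('b')(465, 266), -1))) = Add(Mul(-157300, Pow(Mul(Rational(2, 5), 423), -1)), Mul(-8710, Pow(Pow(266, 3), -1))) = Add(Mul(-157300, Pow(Rational(846, 5), -1)), Mul(-8710, Pow(18821096, -1))) = Add(Mul(-157300, Rational(5, 846)), Mul(-8710, Rational(1, 18821096))) = Add(Rational(-393250, 423), Rational(-4355, 9410548)) = Rational(-3700699843165, 3980661804)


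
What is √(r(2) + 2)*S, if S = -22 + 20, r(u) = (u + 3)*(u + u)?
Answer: -2*√22 ≈ -9.3808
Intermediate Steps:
r(u) = 2*u*(3 + u) (r(u) = (3 + u)*(2*u) = 2*u*(3 + u))
S = -2
√(r(2) + 2)*S = √(2*2*(3 + 2) + 2)*(-2) = √(2*2*5 + 2)*(-2) = √(20 + 2)*(-2) = √22*(-2) = -2*√22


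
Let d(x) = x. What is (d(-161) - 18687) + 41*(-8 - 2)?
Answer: -19258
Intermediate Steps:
(d(-161) - 18687) + 41*(-8 - 2) = (-161 - 18687) + 41*(-8 - 2) = -18848 + 41*(-10) = -18848 - 410 = -19258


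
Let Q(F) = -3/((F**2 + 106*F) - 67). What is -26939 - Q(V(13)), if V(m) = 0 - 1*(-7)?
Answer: -19503833/724 ≈ -26939.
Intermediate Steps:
V(m) = 7 (V(m) = 0 + 7 = 7)
Q(F) = -3/(-67 + F**2 + 106*F)
-26939 - Q(V(13)) = -26939 - (-3)/(-67 + 7**2 + 106*7) = -26939 - (-3)/(-67 + 49 + 742) = -26939 - (-3)/724 = -26939 - 1*(-3/724) = -26939 + 3/724 = -19503833/724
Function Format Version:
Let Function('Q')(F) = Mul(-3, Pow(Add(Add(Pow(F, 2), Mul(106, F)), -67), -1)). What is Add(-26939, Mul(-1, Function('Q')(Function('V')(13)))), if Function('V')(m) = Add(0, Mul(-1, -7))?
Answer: Rational(-19503833, 724) ≈ -26939.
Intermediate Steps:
Function('V')(m) = 7 (Function('V')(m) = Add(0, 7) = 7)
Function('Q')(F) = Mul(-3, Pow(Add(-67, Pow(F, 2), Mul(106, F)), -1))
Add(-26939, Mul(-1, Function('Q')(Function('V')(13)))) = Add(-26939, Mul(-1, Mul(-3, Pow(Add(-67, Pow(7, 2), Mul(106, 7)), -1)))) = Add(-26939, Mul(-1, Mul(-3, Pow(Add(-67, 49, 742), -1)))) = Add(-26939, Mul(-1, Mul(-3, Pow(724, -1)))) = Add(-26939, Mul(-1, Mul(-3, Rational(1, 724)))) = Add(-26939, Mul(-1, Rational(-3, 724))) = Add(-26939, Rational(3, 724)) = Rational(-19503833, 724)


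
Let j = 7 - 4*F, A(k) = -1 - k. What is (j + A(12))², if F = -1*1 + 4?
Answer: 324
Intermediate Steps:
F = 3 (F = -1 + 4 = 3)
j = -5 (j = 7 - 4*3 = 7 - 12 = -5)
(j + A(12))² = (-5 + (-1 - 1*12))² = (-5 + (-1 - 12))² = (-5 - 13)² = (-18)² = 324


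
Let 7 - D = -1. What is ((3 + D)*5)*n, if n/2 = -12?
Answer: -1320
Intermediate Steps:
D = 8 (D = 7 - 1*(-1) = 7 + 1 = 8)
n = -24 (n = 2*(-12) = -24)
((3 + D)*5)*n = ((3 + 8)*5)*(-24) = (11*5)*(-24) = 55*(-24) = -1320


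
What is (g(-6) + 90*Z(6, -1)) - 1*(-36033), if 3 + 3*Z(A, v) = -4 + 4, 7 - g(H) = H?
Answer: 35956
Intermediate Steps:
g(H) = 7 - H
Z(A, v) = -1 (Z(A, v) = -1 + (-4 + 4)/3 = -1 + (⅓)*0 = -1 + 0 = -1)
(g(-6) + 90*Z(6, -1)) - 1*(-36033) = ((7 - 1*(-6)) + 90*(-1)) - 1*(-36033) = ((7 + 6) - 90) + 36033 = (13 - 90) + 36033 = -77 + 36033 = 35956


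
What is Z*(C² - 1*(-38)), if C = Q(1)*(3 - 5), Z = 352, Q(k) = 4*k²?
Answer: 35904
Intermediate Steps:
C = -8 (C = (4*1²)*(3 - 5) = (4*1)*(-2) = 4*(-2) = -8)
Z*(C² - 1*(-38)) = 352*((-8)² - 1*(-38)) = 352*(64 + 38) = 352*102 = 35904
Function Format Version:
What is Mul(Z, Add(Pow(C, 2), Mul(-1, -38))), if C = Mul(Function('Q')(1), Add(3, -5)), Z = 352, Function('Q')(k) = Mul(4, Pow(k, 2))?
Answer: 35904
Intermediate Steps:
C = -8 (C = Mul(Mul(4, Pow(1, 2)), Add(3, -5)) = Mul(Mul(4, 1), -2) = Mul(4, -2) = -8)
Mul(Z, Add(Pow(C, 2), Mul(-1, -38))) = Mul(352, Add(Pow(-8, 2), Mul(-1, -38))) = Mul(352, Add(64, 38)) = Mul(352, 102) = 35904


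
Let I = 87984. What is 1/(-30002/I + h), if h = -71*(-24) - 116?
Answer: 43992/69844295 ≈ 0.00062986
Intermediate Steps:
h = 1588 (h = 1704 - 116 = 1588)
1/(-30002/I + h) = 1/(-30002/87984 + 1588) = 1/(-30002*1/87984 + 1588) = 1/(-15001/43992 + 1588) = 1/(69844295/43992) = 43992/69844295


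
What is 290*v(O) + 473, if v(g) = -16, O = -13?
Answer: -4167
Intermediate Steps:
290*v(O) + 473 = 290*(-16) + 473 = -4640 + 473 = -4167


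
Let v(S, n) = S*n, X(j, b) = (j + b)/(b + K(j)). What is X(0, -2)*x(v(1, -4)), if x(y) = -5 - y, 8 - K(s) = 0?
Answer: ⅓ ≈ 0.33333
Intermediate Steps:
K(s) = 8 (K(s) = 8 - 1*0 = 8 + 0 = 8)
X(j, b) = (b + j)/(8 + b) (X(j, b) = (j + b)/(b + 8) = (b + j)/(8 + b))
X(0, -2)*x(v(1, -4)) = ((-2 + 0)/(8 - 2))*(-5 - (-4)) = (-2/6)*(-5 - 1*(-4)) = ((⅙)*(-2))*(-5 + 4) = -⅓*(-1) = ⅓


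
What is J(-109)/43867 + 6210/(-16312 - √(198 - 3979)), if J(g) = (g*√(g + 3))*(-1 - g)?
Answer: 54*(-3556016*√106 + 5044705*I - 218*I*√400786)/(43867*(√3781 - 16312*I)) ≈ -0.3807 - 2.7615*I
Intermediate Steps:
J(g) = g*√(3 + g)*(-1 - g) (J(g) = (g*√(3 + g))*(-1 - g) = g*√(3 + g)*(-1 - g))
J(-109)/43867 + 6210/(-16312 - √(198 - 3979)) = -1*(-109)*√(3 - 109)*(1 - 109)/43867 + 6210/(-16312 - √(198 - 3979)) = -1*(-109)*√(-106)*(-108)*(1/43867) + 6210/(-16312 - √(-3781)) = -1*(-109)*I*√106*(-108)*(1/43867) + 6210/(-16312 - I*√3781) = -11772*I*√106*(1/43867) + 6210/(-16312 - I*√3781) = -11772*I*√106/43867 + 6210/(-16312 - I*√3781) = 6210/(-16312 - I*√3781) - 11772*I*√106/43867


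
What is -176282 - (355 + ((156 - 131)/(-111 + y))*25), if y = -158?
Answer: -47514728/269 ≈ -1.7663e+5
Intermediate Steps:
-176282 - (355 + ((156 - 131)/(-111 + y))*25) = -176282 - (355 + ((156 - 131)/(-111 - 158))*25) = -176282 - (355 + (25/(-269))*25) = -176282 - (355 + (25*(-1/269))*25) = -176282 - (355 - 25/269*25) = -176282 - (355 - 625/269) = -176282 - 1*94870/269 = -176282 - 94870/269 = -47514728/269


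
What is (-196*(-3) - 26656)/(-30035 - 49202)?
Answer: 26068/79237 ≈ 0.32899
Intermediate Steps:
(-196*(-3) - 26656)/(-30035 - 49202) = (588 - 26656)/(-79237) = -26068*(-1/79237) = 26068/79237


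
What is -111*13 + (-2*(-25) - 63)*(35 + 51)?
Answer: -2561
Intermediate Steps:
-111*13 + (-2*(-25) - 63)*(35 + 51) = -1443 + (50 - 63)*86 = -1443 - 13*86 = -1443 - 1118 = -2561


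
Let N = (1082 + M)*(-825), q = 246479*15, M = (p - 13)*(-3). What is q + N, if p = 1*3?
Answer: 2779785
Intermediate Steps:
p = 3
M = 30 (M = (3 - 13)*(-3) = -10*(-3) = 30)
q = 3697185
N = -917400 (N = (1082 + 30)*(-825) = 1112*(-825) = -917400)
q + N = 3697185 - 917400 = 2779785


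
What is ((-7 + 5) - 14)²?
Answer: 256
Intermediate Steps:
((-7 + 5) - 14)² = (-2 - 14)² = (-16)² = 256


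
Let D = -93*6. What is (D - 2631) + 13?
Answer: -3176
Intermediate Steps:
D = -558
(D - 2631) + 13 = (-558 - 2631) + 13 = -3189 + 13 = -3176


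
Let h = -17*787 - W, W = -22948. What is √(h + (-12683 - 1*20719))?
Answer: I*√23833 ≈ 154.38*I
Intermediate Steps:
h = 9569 (h = -17*787 - 1*(-22948) = -13379 + 22948 = 9569)
√(h + (-12683 - 1*20719)) = √(9569 + (-12683 - 1*20719)) = √(9569 + (-12683 - 20719)) = √(9569 - 33402) = √(-23833) = I*√23833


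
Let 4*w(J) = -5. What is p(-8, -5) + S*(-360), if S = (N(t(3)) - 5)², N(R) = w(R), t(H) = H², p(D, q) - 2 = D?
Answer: -28137/2 ≈ -14069.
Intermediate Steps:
p(D, q) = 2 + D
w(J) = -5/4 (w(J) = (¼)*(-5) = -5/4)
N(R) = -5/4
S = 625/16 (S = (-5/4 - 5)² = (-25/4)² = 625/16 ≈ 39.063)
p(-8, -5) + S*(-360) = (2 - 8) + (625/16)*(-360) = -6 - 28125/2 = -28137/2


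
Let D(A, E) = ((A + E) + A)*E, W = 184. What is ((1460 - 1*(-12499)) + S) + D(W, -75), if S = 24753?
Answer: 16737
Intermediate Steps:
D(A, E) = E*(E + 2*A) (D(A, E) = (E + 2*A)*E = E*(E + 2*A))
((1460 - 1*(-12499)) + S) + D(W, -75) = ((1460 - 1*(-12499)) + 24753) - 75*(-75 + 2*184) = ((1460 + 12499) + 24753) - 75*(-75 + 368) = (13959 + 24753) - 75*293 = 38712 - 21975 = 16737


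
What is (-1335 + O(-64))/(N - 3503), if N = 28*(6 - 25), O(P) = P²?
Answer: -2761/4035 ≈ -0.68426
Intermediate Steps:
N = -532 (N = 28*(-19) = -532)
(-1335 + O(-64))/(N - 3503) = (-1335 + (-64)²)/(-532 - 3503) = (-1335 + 4096)/(-4035) = 2761*(-1/4035) = -2761/4035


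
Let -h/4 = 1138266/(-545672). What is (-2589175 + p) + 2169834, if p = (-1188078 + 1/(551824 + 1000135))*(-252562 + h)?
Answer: 31762884338857830645354/105857571431 ≈ 3.0005e+11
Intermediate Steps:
h = 569133/68209 (h = -4553064/(-545672) = -4553064*(-1)/545672 = -4*(-569133/272836) = 569133/68209 ≈ 8.3440)
p = 31762928729277692092325/105857571431 (p = (-1188078 + 1/(551824 + 1000135))*(-252562 + 569133/68209) = (-1188078 + 1/1551959)*(-17226432325/68209) = -1843848344801/1551959*(-17226432325/68209) = 31762928729277692092325/105857571431 ≈ 3.0005e+11)
(-2589175 + p) + 2169834 = (-2589175 + 31762928729277692092325/105857571431) + 2169834 = 31762654645500182232900/105857571431 + 2169834 = 31762884338857830645354/105857571431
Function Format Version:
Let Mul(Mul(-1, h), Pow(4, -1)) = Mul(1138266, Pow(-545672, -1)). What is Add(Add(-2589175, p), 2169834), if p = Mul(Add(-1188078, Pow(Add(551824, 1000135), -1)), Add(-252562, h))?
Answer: Rational(31762884338857830645354, 105857571431) ≈ 3.0005e+11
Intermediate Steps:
h = Rational(569133, 68209) (h = Mul(-4, Mul(1138266, Pow(-545672, -1))) = Mul(-4, Mul(1138266, Rational(-1, 545672))) = Mul(-4, Rational(-569133, 272836)) = Rational(569133, 68209) ≈ 8.3440)
p = Rational(31762928729277692092325, 105857571431) (p = Mul(Add(-1188078, Pow(Add(551824, 1000135), -1)), Add(-252562, Rational(569133, 68209))) = Mul(Add(-1188078, Pow(1551959, -1)), Rational(-17226432325, 68209)) = Mul(Add(-1188078, Rational(1, 1551959)), Rational(-17226432325, 68209)) = Mul(Rational(-1843848344801, 1551959), Rational(-17226432325, 68209)) = Rational(31762928729277692092325, 105857571431) ≈ 3.0005e+11)
Add(Add(-2589175, p), 2169834) = Add(Add(-2589175, Rational(31762928729277692092325, 105857571431)), 2169834) = Add(Rational(31762654645500182232900, 105857571431), 2169834) = Rational(31762884338857830645354, 105857571431)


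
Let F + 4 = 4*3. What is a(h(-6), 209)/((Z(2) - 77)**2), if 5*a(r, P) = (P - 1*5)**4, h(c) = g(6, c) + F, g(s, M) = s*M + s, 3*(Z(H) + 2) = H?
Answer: 15587023104/276125 ≈ 56449.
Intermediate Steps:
F = 8 (F = -4 + 4*3 = -4 + 12 = 8)
Z(H) = -2 + H/3
g(s, M) = s + M*s (g(s, M) = M*s + s = s + M*s)
h(c) = 14 + 6*c (h(c) = 6*(1 + c) + 8 = (6 + 6*c) + 8 = 14 + 6*c)
a(r, P) = (-5 + P)**4/5 (a(r, P) = (P - 1*5)**4/5 = (P - 5)**4/5 = (-5 + P)**4/5)
a(h(-6), 209)/((Z(2) - 77)**2) = ((-5 + 209)**4/5)/(((-2 + (1/3)*2) - 77)**2) = ((1/5)*204**4)/(((-2 + 2/3) - 77)**2) = ((1/5)*1731891456)/((-4/3 - 77)**2) = 1731891456/(5*((-235/3)**2)) = 1731891456/(5*(55225/9)) = (1731891456/5)*(9/55225) = 15587023104/276125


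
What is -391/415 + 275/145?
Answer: 11486/12035 ≈ 0.95438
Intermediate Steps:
-391/415 + 275/145 = -391*1/415 + 275*(1/145) = -391/415 + 55/29 = 11486/12035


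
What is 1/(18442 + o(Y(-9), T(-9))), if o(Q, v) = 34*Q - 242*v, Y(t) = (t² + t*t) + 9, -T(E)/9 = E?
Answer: 1/4654 ≈ 0.00021487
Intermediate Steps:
T(E) = -9*E
Y(t) = 9 + 2*t² (Y(t) = (t² + t²) + 9 = 2*t² + 9 = 9 + 2*t²)
o(Q, v) = -242*v + 34*Q
1/(18442 + o(Y(-9), T(-9))) = 1/(18442 + (-(-2178)*(-9) + 34*(9 + 2*(-9)²))) = 1/(18442 + (-242*81 + 34*(9 + 2*81))) = 1/(18442 + (-19602 + 34*(9 + 162))) = 1/(18442 + (-19602 + 34*171)) = 1/(18442 + (-19602 + 5814)) = 1/(18442 - 13788) = 1/4654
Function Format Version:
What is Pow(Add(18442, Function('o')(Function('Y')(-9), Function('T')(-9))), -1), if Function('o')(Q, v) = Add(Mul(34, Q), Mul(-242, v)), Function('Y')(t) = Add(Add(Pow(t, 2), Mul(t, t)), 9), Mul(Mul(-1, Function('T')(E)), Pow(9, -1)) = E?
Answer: Rational(1, 4654) ≈ 0.00021487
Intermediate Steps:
Function('T')(E) = Mul(-9, E)
Function('Y')(t) = Add(9, Mul(2, Pow(t, 2))) (Function('Y')(t) = Add(Add(Pow(t, 2), Pow(t, 2)), 9) = Add(Mul(2, Pow(t, 2)), 9) = Add(9, Mul(2, Pow(t, 2))))
Function('o')(Q, v) = Add(Mul(-242, v), Mul(34, Q))
Pow(Add(18442, Function('o')(Function('Y')(-9), Function('T')(-9))), -1) = Pow(Add(18442, Add(Mul(-242, Mul(-9, -9)), Mul(34, Add(9, Mul(2, Pow(-9, 2)))))), -1) = Pow(Add(18442, Add(Mul(-242, 81), Mul(34, Add(9, Mul(2, 81))))), -1) = Pow(Add(18442, Add(-19602, Mul(34, Add(9, 162)))), -1) = Pow(Add(18442, Add(-19602, Mul(34, 171))), -1) = Pow(Add(18442, Add(-19602, 5814)), -1) = Pow(Add(18442, -13788), -1) = Pow(4654, -1) = Rational(1, 4654)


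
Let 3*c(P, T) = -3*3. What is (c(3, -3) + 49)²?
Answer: 2116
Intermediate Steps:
c(P, T) = -3 (c(P, T) = (-3*3)/3 = (⅓)*(-9) = -3)
(c(3, -3) + 49)² = (-3 + 49)² = 46² = 2116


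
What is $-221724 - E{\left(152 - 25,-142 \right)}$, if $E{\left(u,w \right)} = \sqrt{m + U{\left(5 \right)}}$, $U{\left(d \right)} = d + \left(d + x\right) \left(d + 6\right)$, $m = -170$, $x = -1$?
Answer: $-221724 - 11 i \approx -2.2172 \cdot 10^{5} - 11.0 i$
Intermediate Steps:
$U{\left(d \right)} = d + \left(-1 + d\right) \left(6 + d\right)$ ($U{\left(d \right)} = d + \left(d - 1\right) \left(d + 6\right) = d + \left(-1 + d\right) \left(6 + d\right)$)
$E{\left(u,w \right)} = 11 i$ ($E{\left(u,w \right)} = \sqrt{-170 + \left(-6 + 5^{2} + 6 \cdot 5\right)} = \sqrt{-170 + \left(-6 + 25 + 30\right)} = \sqrt{-170 + 49} = \sqrt{-121} = 11 i$)
$-221724 - E{\left(152 - 25,-142 \right)} = -221724 - 11 i$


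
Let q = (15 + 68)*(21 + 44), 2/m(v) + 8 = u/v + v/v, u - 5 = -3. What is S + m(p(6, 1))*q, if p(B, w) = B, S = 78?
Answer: -3081/2 ≈ -1540.5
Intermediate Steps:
u = 2 (u = 5 - 3 = 2)
m(v) = 2/(-7 + 2/v) (m(v) = 2/(-8 + (2/v + v/v)) = 2/(-8 + (2/v + 1)) = 2/(-8 + (1 + 2/v)) = 2/(-7 + 2/v))
q = 5395 (q = 83*65 = 5395)
S + m(p(6, 1))*q = 78 - 2*6/(-2 + 7*6)*5395 = 78 - 2*6/(-2 + 42)*5395 = 78 - 2*6/40*5395 = 78 - 2*6*1/40*5395 = 78 - 3/10*5395 = 78 - 3237/2 = -3081/2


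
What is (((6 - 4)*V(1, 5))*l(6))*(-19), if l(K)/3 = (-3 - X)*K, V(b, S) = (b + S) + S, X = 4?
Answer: 52668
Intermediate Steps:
V(b, S) = b + 2*S (V(b, S) = (S + b) + S = b + 2*S)
l(K) = -21*K (l(K) = 3*((-3 - 1*4)*K) = 3*((-3 - 4)*K) = 3*(-7*K) = -21*K)
(((6 - 4)*V(1, 5))*l(6))*(-19) = (((6 - 4)*(1 + 2*5))*(-21*6))*(-19) = ((2*(1 + 10))*(-126))*(-19) = ((2*11)*(-126))*(-19) = (22*(-126))*(-19) = -2772*(-19) = 52668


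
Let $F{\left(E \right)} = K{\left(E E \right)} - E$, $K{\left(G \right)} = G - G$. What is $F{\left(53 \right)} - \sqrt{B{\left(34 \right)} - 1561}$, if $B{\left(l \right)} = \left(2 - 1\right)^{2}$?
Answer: $-53 - 2 i \sqrt{390} \approx -53.0 - 39.497 i$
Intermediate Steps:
$B{\left(l \right)} = 1$ ($B{\left(l \right)} = 1^{2} = 1$)
$K{\left(G \right)} = 0$
$F{\left(E \right)} = - E$ ($F{\left(E \right)} = 0 - E = - E$)
$F{\left(53 \right)} - \sqrt{B{\left(34 \right)} - 1561} = \left(-1\right) 53 - \sqrt{1 - 1561} = -53 - \sqrt{-1560} = -53 - 2 i \sqrt{390}$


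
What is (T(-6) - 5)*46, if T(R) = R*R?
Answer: 1426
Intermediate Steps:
T(R) = R**2
(T(-6) - 5)*46 = ((-6)**2 - 5)*46 = (36 - 5)*46 = 31*46 = 1426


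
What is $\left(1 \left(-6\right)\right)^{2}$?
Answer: $36$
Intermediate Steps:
$\left(1 \left(-6\right)\right)^{2} = \left(-6\right)^{2} = 36$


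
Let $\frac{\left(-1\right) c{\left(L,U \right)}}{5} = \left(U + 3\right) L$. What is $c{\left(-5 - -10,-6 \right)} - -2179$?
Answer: $2254$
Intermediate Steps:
$c{\left(L,U \right)} = - 5 L \left(3 + U\right)$ ($c{\left(L,U \right)} = - 5 \left(U + 3\right) L = - 5 \left(3 + U\right) L = - 5 L \left(3 + U\right)$)
$c{\left(-5 - -10,-6 \right)} - -2179 = - 5 \left(-5 - -10\right) \left(3 - 6\right) - -2179 = \left(-5\right) \left(-5 + 10\right) \left(-3\right) + 2179 = \left(-5\right) 5 \left(-3\right) + 2179 = 75 + 2179 = 2254$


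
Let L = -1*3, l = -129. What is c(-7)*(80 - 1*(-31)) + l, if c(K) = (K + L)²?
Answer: 10971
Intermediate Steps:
L = -3
c(K) = (-3 + K)² (c(K) = (K - 3)² = (-3 + K)²)
c(-7)*(80 - 1*(-31)) + l = (-3 - 7)²*(80 - 1*(-31)) - 129 = (-10)²*(80 + 31) - 129 = 100*111 - 129 = 11100 - 129 = 10971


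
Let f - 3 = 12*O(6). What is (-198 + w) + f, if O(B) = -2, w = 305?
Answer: 86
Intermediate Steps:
f = -21 (f = 3 + 12*(-2) = 3 - 24 = -21)
(-198 + w) + f = (-198 + 305) - 21 = 107 - 21 = 86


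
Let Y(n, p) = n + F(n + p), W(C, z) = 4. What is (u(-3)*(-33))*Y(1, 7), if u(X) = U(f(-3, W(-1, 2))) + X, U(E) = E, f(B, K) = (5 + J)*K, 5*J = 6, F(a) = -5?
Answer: 14388/5 ≈ 2877.6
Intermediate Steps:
J = 6/5 (J = (⅕)*6 = 6/5 ≈ 1.2000)
Y(n, p) = -5 + n (Y(n, p) = n - 5 = -5 + n)
f(B, K) = 31*K/5 (f(B, K) = (5 + 6/5)*K = 31*K/5)
u(X) = 124/5 + X (u(X) = (31/5)*4 + X = 124/5 + X)
(u(-3)*(-33))*Y(1, 7) = ((124/5 - 3)*(-33))*(-5 + 1) = ((109/5)*(-33))*(-4) = -3597/5*(-4) = 14388/5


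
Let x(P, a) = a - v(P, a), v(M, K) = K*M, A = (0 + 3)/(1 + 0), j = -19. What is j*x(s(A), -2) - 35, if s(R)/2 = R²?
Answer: -681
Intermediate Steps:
A = 3 (A = 3/1 = 3*1 = 3)
s(R) = 2*R²
x(P, a) = a - P*a (x(P, a) = a - a*P = a - P*a)
j*x(s(A), -2) - 35 = -(-38)*(1 - 2*3²) - 35 = -(-38)*(1 - 2*9) - 35 = -(-38)*(1 - 1*18) - 35 = -(-38)*(1 - 18) - 35 = -(-38)*(-17) - 35 = -19*34 - 35 = -646 - 35 = -681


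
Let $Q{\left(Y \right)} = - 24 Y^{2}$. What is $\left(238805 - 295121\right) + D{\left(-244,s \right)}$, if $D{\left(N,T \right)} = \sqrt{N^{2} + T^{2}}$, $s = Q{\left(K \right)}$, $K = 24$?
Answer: $-56316 + 4 \sqrt{11947657} \approx -42490.0$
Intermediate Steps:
$s = -13824$ ($s = - 24 \cdot 24^{2} = \left(-24\right) 576 = -13824$)
$\left(238805 - 295121\right) + D{\left(-244,s \right)} = \left(238805 - 295121\right) + \sqrt{\left(-244\right)^{2} + \left(-13824\right)^{2}} = -56316 + \sqrt{59536 + 191102976} = -56316 + \sqrt{191162512} = -56316 + 4 \sqrt{11947657}$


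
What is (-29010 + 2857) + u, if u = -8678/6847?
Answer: -179078269/6847 ≈ -26154.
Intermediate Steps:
u = -8678/6847 (u = -8678*1/6847 = -8678/6847 ≈ -1.2674)
(-29010 + 2857) + u = (-29010 + 2857) - 8678/6847 = -26153 - 8678/6847 = -179078269/6847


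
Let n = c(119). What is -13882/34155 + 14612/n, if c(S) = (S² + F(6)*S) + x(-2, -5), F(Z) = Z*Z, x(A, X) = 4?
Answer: 22087622/57284145 ≈ 0.38558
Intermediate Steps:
F(Z) = Z²
c(S) = 4 + S² + 36*S (c(S) = (S² + 6²*S) + 4 = (S² + 36*S) + 4 = 4 + S² + 36*S)
n = 18449 (n = 4 + 119² + 36*119 = 4 + 14161 + 4284 = 18449)
-13882/34155 + 14612/n = -13882/34155 + 14612/18449 = -13882*1/34155 + 14612*(1/18449) = -1262/3105 + 14612/18449 = 22087622/57284145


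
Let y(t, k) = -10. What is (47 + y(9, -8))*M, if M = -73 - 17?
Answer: -3330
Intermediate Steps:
M = -90
(47 + y(9, -8))*M = (47 - 10)*(-90) = 37*(-90) = -3330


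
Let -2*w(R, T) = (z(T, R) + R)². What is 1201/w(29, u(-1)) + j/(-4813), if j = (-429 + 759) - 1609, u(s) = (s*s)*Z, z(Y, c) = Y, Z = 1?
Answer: -5204863/2165850 ≈ -2.4031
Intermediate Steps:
u(s) = s² (u(s) = (s*s)*1 = s²*1 = s²)
j = -1279 (j = 330 - 1609 = -1279)
w(R, T) = -(R + T)²/2 (w(R, T) = -(T + R)²/2 = -(R + T)²/2)
1201/w(29, u(-1)) + j/(-4813) = 1201/((-(29 + (-1)²)²/2)) - 1279/(-4813) = 1201/((-(29 + 1)²/2)) - 1279*(-1/4813) = 1201/((-½*30²)) + 1279/4813 = 1201/((-½*900)) + 1279/4813 = 1201/(-450) + 1279/4813 = 1201*(-1/450) + 1279/4813 = -1201/450 + 1279/4813 = -5204863/2165850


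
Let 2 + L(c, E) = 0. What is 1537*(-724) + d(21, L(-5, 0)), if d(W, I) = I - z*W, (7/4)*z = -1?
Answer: -1112778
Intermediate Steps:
z = -4/7 (z = (4/7)*(-1) = -4/7 ≈ -0.57143)
L(c, E) = -2 (L(c, E) = -2 + 0 = -2)
d(W, I) = I + 4*W/7 (d(W, I) = I - (-4)*W/7 = I + 4*W/7)
1537*(-724) + d(21, L(-5, 0)) = 1537*(-724) + (-2 + (4/7)*21) = -1112788 + (-2 + 12) = -1112788 + 10 = -1112778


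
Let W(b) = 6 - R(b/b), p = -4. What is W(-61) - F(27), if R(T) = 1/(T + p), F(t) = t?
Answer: -62/3 ≈ -20.667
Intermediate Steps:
R(T) = 1/(-4 + T) (R(T) = 1/(T - 4) = 1/(-4 + T))
W(b) = 19/3 (W(b) = 6 - 1/(-4 + b/b) = 6 - 1/(-4 + 1) = 6 - 1/(-3) = 6 - 1*(-1/3) = 6 + 1/3 = 19/3)
W(-61) - F(27) = 19/3 - 1*27 = 19/3 - 27 = -62/3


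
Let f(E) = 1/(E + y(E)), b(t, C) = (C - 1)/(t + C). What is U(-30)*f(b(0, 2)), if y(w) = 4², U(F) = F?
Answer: -20/11 ≈ -1.8182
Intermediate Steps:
y(w) = 16
b(t, C) = (-1 + C)/(C + t)
f(E) = 1/(16 + E) (f(E) = 1/(E + 16) = 1/(16 + E))
U(-30)*f(b(0, 2)) = -30/(16 + (-1 + 2)/(2 + 0)) = -30/(16 + 1/2) = -30/(16 + (½)*1) = -30/(16 + ½) = -30/33/2 = -30*2/33 = -20/11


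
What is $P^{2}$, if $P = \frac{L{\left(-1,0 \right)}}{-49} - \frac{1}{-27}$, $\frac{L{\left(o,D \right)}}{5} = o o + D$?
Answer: $\frac{7396}{1750329} \approx 0.0042255$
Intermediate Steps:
$L{\left(o,D \right)} = 5 D + 5 o^{2}$ ($L{\left(o,D \right)} = 5 \left(o o + D\right) = 5 \left(o^{2} + D\right) = 5 \left(D + o^{2}\right) = 5 D + 5 o^{2}$)
$P = - \frac{86}{1323}$ ($P = \frac{5 \cdot 0 + 5 \left(-1\right)^{2}}{-49} - \frac{1}{-27} = \left(0 + 5 \cdot 1\right) \left(- \frac{1}{49}\right) - - \frac{1}{27} = \left(0 + 5\right) \left(- \frac{1}{49}\right) + \frac{1}{27} = 5 \left(- \frac{1}{49}\right) + \frac{1}{27} = - \frac{5}{49} + \frac{1}{27} = - \frac{86}{1323} \approx -0.065004$)
$P^{2} = \left(- \frac{86}{1323}\right)^{2} = \frac{7396}{1750329}$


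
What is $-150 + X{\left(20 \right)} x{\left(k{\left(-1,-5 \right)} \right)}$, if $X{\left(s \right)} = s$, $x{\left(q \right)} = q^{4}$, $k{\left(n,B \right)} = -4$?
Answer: $4970$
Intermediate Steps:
$-150 + X{\left(20 \right)} x{\left(k{\left(-1,-5 \right)} \right)} = -150 + 20 \left(-4\right)^{4} = -150 + 20 \cdot 256 = -150 + 5120 = 4970$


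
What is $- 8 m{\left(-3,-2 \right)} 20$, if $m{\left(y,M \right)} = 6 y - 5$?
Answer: $3680$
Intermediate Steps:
$m{\left(y,M \right)} = -5 + 6 y$
$- 8 m{\left(-3,-2 \right)} 20 = - 8 \left(-5 + 6 \left(-3\right)\right) 20 = - 8 \left(-5 - 18\right) 20 = \left(-8\right) \left(-23\right) 20 = 184 \cdot 20 = 3680$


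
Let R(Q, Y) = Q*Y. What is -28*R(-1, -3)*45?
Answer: -3780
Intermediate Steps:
-28*R(-1, -3)*45 = -(-28)*(-3)*45 = -28*3*45 = -84*45 = -3780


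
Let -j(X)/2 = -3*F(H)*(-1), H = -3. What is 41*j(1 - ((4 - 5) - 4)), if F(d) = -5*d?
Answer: -3690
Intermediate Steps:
j(X) = -90 (j(X) = -2*(-(-15)*(-3))*(-1) = -2*(-3*15)*(-1) = -(-90)*(-1) = -2*45 = -90)
41*j(1 - ((4 - 5) - 4)) = 41*(-90) = -3690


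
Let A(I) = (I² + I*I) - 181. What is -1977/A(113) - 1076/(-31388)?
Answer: -8692486/198976379 ≈ -0.043686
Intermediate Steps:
A(I) = -181 + 2*I² (A(I) = (I² + I²) - 181 = 2*I² - 181 = -181 + 2*I²)
-1977/A(113) - 1076/(-31388) = -1977/(-181 + 2*113²) - 1076/(-31388) = -1977/(-181 + 2*12769) - 1076*(-1/31388) = -1977/(-181 + 25538) + 269/7847 = -1977/25357 + 269/7847 = -8692486/198976379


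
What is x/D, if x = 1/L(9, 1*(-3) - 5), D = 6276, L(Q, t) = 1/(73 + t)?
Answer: 65/6276 ≈ 0.010357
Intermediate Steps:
x = 65 (x = 1/(1/(73 + (1*(-3) - 5))) = 1/(1/(73 + (-3 - 5))) = 1/(1/(73 - 8)) = 1/(1/65) = 65)
x/D = 65/6276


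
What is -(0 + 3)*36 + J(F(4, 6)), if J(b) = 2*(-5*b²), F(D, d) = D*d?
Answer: -5868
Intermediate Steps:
J(b) = -10*b²
-(0 + 3)*36 + J(F(4, 6)) = -(0 + 3)*36 - 10*(4*6)² = -1*3*36 - 10*24² = -3*36 - 10*576 = -108 - 5760 = -5868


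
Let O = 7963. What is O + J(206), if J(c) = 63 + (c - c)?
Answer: 8026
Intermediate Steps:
J(c) = 63 (J(c) = 63 + 0 = 63)
O + J(206) = 7963 + 63 = 8026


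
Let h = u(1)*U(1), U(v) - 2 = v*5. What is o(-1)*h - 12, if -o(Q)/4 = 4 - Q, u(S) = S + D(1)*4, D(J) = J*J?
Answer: -712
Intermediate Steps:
D(J) = J²
U(v) = 2 + 5*v (U(v) = 2 + v*5 = 2 + 5*v)
u(S) = 4 + S (u(S) = S + 1²*4 = S + 1*4 = S + 4 = 4 + S)
o(Q) = -16 + 4*Q (o(Q) = -4*(4 - Q) = -16 + 4*Q)
h = 35 (h = (4 + 1)*(2 + 5*1) = 5*(2 + 5) = 5*7 = 35)
o(-1)*h - 12 = (-16 + 4*(-1))*35 - 12 = (-16 - 4)*35 - 12 = -20*35 - 12 = -700 - 12 = -712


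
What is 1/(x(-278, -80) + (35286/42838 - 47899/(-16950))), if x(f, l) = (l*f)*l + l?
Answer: -363052050/645969926526469 ≈ -5.6203e-7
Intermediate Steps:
x(f, l) = l + f*l² (x(f, l) = (f*l)*l + l = f*l² + l = l + f*l²)
1/(x(-278, -80) + (35286/42838 - 47899/(-16950))) = 1/(-80*(1 - 278*(-80)) + (35286/42838 - 47899/(-16950))) = 1/(-80*(1 + 22240) + (35286*(1/42838) - 47899*(-1/16950))) = 1/(-80*22241 + (17643/21419 + 47899/16950)) = 1/(-1779280 + 1324997531/363052050) = 1/(-645969926526469/363052050) = -363052050/645969926526469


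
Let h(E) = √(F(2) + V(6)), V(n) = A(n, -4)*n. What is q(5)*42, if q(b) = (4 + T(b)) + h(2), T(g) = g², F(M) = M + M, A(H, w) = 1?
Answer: 1218 + 42*√10 ≈ 1350.8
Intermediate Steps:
V(n) = n (V(n) = 1*n = n)
F(M) = 2*M
h(E) = √10 (h(E) = √(2*2 + 6) = √(4 + 6) = √10)
q(b) = 4 + √10 + b² (q(b) = (4 + b²) + √10 = 4 + √10 + b²)
q(5)*42 = (4 + √10 + 5²)*42 = (4 + √10 + 25)*42 = (29 + √10)*42 = 1218 + 42*√10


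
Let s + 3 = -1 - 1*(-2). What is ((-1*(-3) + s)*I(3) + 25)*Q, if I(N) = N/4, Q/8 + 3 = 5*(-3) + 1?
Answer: -3502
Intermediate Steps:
Q = -136 (Q = -24 + 8*(5*(-3) + 1) = -24 + 8*(-15 + 1) = -24 + 8*(-14) = -24 - 112 = -136)
I(N) = N/4 (I(N) = N*(1/4) = N/4)
s = -2 (s = -3 + (-1 - 1*(-2)) = -3 + (-1 + 2) = -3 + 1 = -2)
((-1*(-3) + s)*I(3) + 25)*Q = ((-1*(-3) - 2)*((1/4)*3) + 25)*(-136) = ((3 - 2)*(3/4) + 25)*(-136) = (1*(3/4) + 25)*(-136) = (3/4 + 25)*(-136) = (103/4)*(-136) = -3502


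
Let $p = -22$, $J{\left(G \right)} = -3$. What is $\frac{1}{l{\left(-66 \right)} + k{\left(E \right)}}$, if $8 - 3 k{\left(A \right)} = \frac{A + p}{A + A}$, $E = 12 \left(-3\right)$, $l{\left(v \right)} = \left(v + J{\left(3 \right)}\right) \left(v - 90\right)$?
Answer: $\frac{108}{1162771} \approx 9.2882 \cdot 10^{-5}$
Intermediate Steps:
$l{\left(v \right)} = \left(-90 + v\right) \left(-3 + v\right)$ ($l{\left(v \right)} = \left(v - 3\right) \left(v - 90\right) = \left(-3 + v\right) \left(-90 + v\right) = \left(-90 + v\right) \left(-3 + v\right)$)
$E = -36$
$k{\left(A \right)} = \frac{8}{3} - \frac{-22 + A}{6 A}$ ($k{\left(A \right)} = \frac{8}{3} - \frac{\left(A - 22\right) \frac{1}{A + A}}{3} = \frac{8}{3} - \frac{\left(-22 + A\right) \frac{1}{2 A}}{3} = \frac{8}{3} - \frac{\frac{1}{2} \frac{1}{A} \left(-22 + A\right)}{3} = \frac{8}{3} - \frac{-22 + A}{6 A}$)
$\frac{1}{l{\left(-66 \right)} + k{\left(E \right)}} = \frac{1}{\left(270 + \left(-66\right)^{2} - -6138\right) + \frac{22 + 15 \left(-36\right)}{6 \left(-36\right)}} = \frac{1}{\left(270 + 4356 + 6138\right) + \frac{1}{6} \left(- \frac{1}{36}\right) \left(22 - 540\right)} = \frac{1}{10764 + \frac{1}{6} \left(- \frac{1}{36}\right) \left(-518\right)} = \frac{1}{10764 + \frac{259}{108}} = \frac{1}{\frac{1162771}{108}} = \frac{108}{1162771}$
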